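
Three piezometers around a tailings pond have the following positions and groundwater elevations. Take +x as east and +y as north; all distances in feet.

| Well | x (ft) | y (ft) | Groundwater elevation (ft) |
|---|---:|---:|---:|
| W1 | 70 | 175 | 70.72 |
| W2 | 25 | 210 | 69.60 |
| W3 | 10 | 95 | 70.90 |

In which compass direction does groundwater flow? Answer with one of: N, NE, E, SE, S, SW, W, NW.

NW

With h = a·x + b·y + c and W1 as origin, the differences give:
  (-45)·a + 35·b = -1.12
  (-60)·a + (-80)·b = +0.18
Eliminate b (×(-80) and ×35, subtract): 5700·a = 83.300 → a = ∂h/∂x = +0.01461
Back-substitute: b = ∂h/∂y = -0.01321.
Flow = −∇h = (-0.01461 east, +0.01321 north), which points northwest.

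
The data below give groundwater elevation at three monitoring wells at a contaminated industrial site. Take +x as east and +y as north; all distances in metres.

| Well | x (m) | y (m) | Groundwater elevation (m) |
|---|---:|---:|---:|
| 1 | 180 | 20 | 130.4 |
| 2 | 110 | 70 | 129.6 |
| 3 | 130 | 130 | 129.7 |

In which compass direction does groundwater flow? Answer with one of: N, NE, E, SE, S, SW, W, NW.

W

Taking 1 as reference: 2−1 = (-70, 50, -0.8); 3−1 = (-50, 110, -0.7).
Determinant of the coordinate differences = (-70)·110 − (-50)·50 = -5200.
∂h/∂x = [(-0.8)·110 − (-0.7)·50] / -5200 = +0.01019
∂h/∂y = [(-70)·(-0.7) − (-50)·(-0.8)] / -5200 = -0.001731
Flow = −∇h = (-0.01019 east, +0.001731 north), which points west.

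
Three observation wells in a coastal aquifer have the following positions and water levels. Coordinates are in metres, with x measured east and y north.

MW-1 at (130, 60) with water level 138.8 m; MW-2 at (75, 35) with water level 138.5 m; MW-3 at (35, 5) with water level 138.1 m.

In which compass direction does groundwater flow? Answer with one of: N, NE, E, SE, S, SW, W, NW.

Taking MW-1 as reference: MW-2−MW-1 = (-55, -25, -0.3); MW-3−MW-1 = (-95, -55, -0.7).
Solve a·Δx + b·Δy = Δh: det = (-55)·(-55) − (-95)·(-25) = 650.
∂h/∂x = [(-0.3)·(-55) − (-0.7)·(-25)] / 650 = -0.001538
∂h/∂y = [(-55)·(-0.7) − (-95)·(-0.3)] / 650 = +0.01538
Flow = −∇h = (+0.001538 east, -0.01538 north), which points south.

S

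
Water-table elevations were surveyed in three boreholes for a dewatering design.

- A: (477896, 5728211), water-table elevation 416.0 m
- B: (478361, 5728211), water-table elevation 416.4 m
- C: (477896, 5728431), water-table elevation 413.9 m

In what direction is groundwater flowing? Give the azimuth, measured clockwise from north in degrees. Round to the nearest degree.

355°

∂h/∂x = (416.4 − 416.0) / (478361 − 477896) = +0.0008602
∂h/∂y = (413.9 − 416.0) / (5728431 − 5728211) = -0.009545
Flow direction (−∇h) has components (-0.0008602 E, +0.009545 N).
Azimuth = atan2(E, N) = atan2(-0.0008602, +0.009545) = 354.9° ≈ 355°.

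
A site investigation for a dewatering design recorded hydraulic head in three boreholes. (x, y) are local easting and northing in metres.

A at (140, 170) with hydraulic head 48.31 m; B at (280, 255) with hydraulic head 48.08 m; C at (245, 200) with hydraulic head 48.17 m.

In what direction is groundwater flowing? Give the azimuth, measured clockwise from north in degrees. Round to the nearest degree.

048°

With h = a·x + b·y + c and A as origin, the differences give:
  140·a + 85·b = -0.23
  105·a + 30·b = -0.14
Eliminate b (×30 and ×85, subtract): -4725·a = 5.000 → a = ∂h/∂x = -0.001058
Back-substitute: b = ∂h/∂y = -0.0009630.
Flow direction (−∇h) has components (+0.001058 E, +0.0009630 N).
Azimuth = atan2(E, N) = atan2(+0.001058, +0.0009630) = 47.7° ≈ 048°.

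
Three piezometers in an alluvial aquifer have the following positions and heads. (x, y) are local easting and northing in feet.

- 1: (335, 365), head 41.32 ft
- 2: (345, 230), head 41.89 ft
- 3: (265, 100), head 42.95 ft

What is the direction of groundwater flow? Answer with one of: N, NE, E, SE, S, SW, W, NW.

Differences from 1: to 2 (Δx, Δy, Δh) = (10, -135, +0.57); to 3 = (-70, -265, +1.63).
Solve a·Δx + b·Δy = Δh: det = 10·(-265) − (-70)·(-135) = -12100.
∂h/∂x = [(+0.57)·(-265) − (+1.63)·(-135)] / -12100 = -0.005702
∂h/∂y = [10·(+1.63) − (-70)·(+0.57)] / -12100 = -0.004645
Flow = −∇h = (+0.005702 east, +0.004645 north), which points northeast.

NE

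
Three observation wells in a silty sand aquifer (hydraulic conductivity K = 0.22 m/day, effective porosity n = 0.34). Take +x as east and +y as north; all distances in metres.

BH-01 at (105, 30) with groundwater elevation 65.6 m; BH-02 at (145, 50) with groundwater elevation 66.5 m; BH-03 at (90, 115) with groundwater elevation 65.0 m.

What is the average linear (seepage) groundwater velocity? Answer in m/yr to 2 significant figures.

5.7 m/yr

Differences from BH-01: to BH-02 (Δx, Δy, Δh) = (40, 20, +0.9); to BH-03 = (-15, 85, -0.6).
Solve a·Δx + b·Δy = Δh: det = 40·85 − (-15)·20 = 3700.
∂h/∂x = [(+0.9)·85 − (-0.6)·20] / 3700 = +0.02392
∂h/∂y = [40·(-0.6) − (-15)·(+0.9)] / 3700 = -0.002838
|∇h| = √(0.02392² + -0.002838²) = 0.02409
Seepage velocity v = K·i/n = 0.22 × 0.02409 / 0.34 = 0.01559 m/day = 5.694 m/yr.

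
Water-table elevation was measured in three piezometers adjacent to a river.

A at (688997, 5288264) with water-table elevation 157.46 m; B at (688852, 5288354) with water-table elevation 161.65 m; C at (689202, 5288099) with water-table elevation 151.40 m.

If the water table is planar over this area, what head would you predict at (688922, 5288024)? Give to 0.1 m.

158.6 m

Differences from A: to B (Δx, Δy, Δh) = (-145, 90, +4.19); to C = (205, -165, -6.06).
Solve a·Δx + b·Δy = Δh: det = (-145)·(-165) − 205·90 = 5475.
∂h/∂x = [(+4.19)·(-165) − (-6.06)·90] / 5475 = -0.02666
∂h/∂y = [(-145)·(-6.06) − 205·(+4.19)] / 5475 = +0.003607
h(688922, 5288024) = 157.46 + (-0.02666)·(-75) + (+0.003607)·(-240) = 157.46 +1.999 -0.866 = 158.594 m.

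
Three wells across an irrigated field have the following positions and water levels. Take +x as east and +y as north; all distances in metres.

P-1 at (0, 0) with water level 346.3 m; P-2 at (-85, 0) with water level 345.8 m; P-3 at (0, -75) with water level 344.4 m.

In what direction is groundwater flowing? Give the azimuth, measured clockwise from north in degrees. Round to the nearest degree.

193°

∂h/∂x = (345.8 − 346.3) / (-85 − 0) = +0.005882
∂h/∂y = (344.4 − 346.3) / (-75 − 0) = +0.02533
Flow direction (−∇h) has components (-0.005882 E, -0.02533 N).
Azimuth = atan2(E, N) = atan2(-0.005882, -0.02533) = 193.1° ≈ 193°.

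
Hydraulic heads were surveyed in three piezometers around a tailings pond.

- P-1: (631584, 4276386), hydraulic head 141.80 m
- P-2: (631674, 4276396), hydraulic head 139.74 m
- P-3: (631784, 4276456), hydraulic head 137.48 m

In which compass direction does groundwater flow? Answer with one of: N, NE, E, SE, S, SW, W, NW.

With h = a·x + b·y + c and P-1 as origin, the differences give:
  90·a + 10·b = -2.06
  200·a + 70·b = -4.32
Eliminate b (×70 and ×10, subtract): 4300·a = -101.000 → a = ∂h/∂x = -0.02349
Back-substitute: b = ∂h/∂y = +0.005395.
Flow = −∇h = (+0.02349 east, -0.005395 north), which points east.

E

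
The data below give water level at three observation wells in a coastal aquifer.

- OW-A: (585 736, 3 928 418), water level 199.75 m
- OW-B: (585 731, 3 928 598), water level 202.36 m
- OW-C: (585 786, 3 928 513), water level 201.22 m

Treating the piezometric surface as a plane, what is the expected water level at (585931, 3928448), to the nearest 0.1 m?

With h = a·x + b·y + c and OW-A as origin, the differences give:
  (-5)·a + 180·b = +2.61
  50·a + 95·b = +1.47
Eliminate b (×95 and ×180, subtract): -9475·a = -16.650 → a = ∂h/∂x = +0.001757
Back-substitute: b = ∂h/∂y = +0.01455.
h(585931, 3928448) = 199.75 + (+0.001757)·(195) + (+0.01455)·(30) = 199.75 +0.343 +0.436 = 200.529 m.

200.5 m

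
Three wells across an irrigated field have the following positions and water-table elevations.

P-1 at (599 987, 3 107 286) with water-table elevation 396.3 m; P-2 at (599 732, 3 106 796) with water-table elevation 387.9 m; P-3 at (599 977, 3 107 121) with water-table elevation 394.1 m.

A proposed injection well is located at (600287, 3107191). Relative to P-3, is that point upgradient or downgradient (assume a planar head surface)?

Taking P-1 as reference: P-2−P-1 = (-255, -490, -8.4); P-3−P-1 = (-10, -165, -2.2).
Determinant of the coordinate differences = (-255)·(-165) − (-10)·(-490) = 37175.
∂h/∂x = [(-8.4)·(-165) − (-2.2)·(-490)] / 37175 = +0.008285
∂h/∂y = [(-255)·(-2.2) − (-10)·(-8.4)] / 37175 = +0.01283
Head at (600287, 3107191) = 396.3 + (+0.008285)·(300) + (+0.01283)·(-95) = 397.57 m.
That is higher than the 394.1 m at P-3, so the point is upgradient.

upgradient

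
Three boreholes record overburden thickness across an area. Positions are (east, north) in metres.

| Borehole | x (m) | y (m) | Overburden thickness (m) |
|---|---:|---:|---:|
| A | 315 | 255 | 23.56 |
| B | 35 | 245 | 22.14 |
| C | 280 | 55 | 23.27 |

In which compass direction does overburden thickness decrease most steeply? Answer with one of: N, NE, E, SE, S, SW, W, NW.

W

With d = a·x + b·y + c and A as origin, the differences give:
  (-280)·a + (-10)·b = -1.42
  (-35)·a + (-200)·b = -0.29
Eliminate b (×(-200) and ×(-10), subtract): 55650·a = 281.100 → a = ∂d/∂x = +0.005051
Back-substitute: b = ∂d/∂y = +0.0005660.
Steepest decrease is along −∇f = (-0.005051 E, -0.0005660 N) → west.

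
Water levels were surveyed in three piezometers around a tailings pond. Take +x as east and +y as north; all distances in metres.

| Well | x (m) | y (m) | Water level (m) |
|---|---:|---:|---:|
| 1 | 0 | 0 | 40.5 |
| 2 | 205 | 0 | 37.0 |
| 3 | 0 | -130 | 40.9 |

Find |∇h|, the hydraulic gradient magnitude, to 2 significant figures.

∂h/∂x = (37.0 − 40.5) / (205 − 0) = -0.01707
∂h/∂y = (40.9 − 40.5) / (-130 − 0) = -0.003077
|∇h| = √(-0.01707² + -0.003077²) = 0.01735

0.017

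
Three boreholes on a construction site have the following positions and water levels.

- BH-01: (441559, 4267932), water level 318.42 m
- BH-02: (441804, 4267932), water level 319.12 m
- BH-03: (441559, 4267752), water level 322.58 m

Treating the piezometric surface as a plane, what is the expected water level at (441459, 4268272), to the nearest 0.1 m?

310.3 m

∂h/∂x = (319.12 − 318.42) / (441804 − 441559) = +0.002857
∂h/∂y = (322.58 − 318.42) / (4267752 − 4267932) = -0.02311
h(441459, 4268272) = 318.42 + (+0.002857)·(-100) + (-0.02311)·(340) = 318.42 -0.286 -7.858 = 310.277 m.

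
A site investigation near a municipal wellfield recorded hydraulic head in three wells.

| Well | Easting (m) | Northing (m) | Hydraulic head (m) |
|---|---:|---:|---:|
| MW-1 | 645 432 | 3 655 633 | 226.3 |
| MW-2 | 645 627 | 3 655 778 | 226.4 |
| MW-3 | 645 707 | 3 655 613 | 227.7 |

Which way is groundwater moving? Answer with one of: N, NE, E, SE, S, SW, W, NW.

NW

With h = a·x + b·y + c and MW-1 as origin, the differences give:
  195·a + 145·b = +0.1
  275·a + (-20)·b = +1.4
Eliminate b (×(-20) and ×145, subtract): -43775·a = -205.00 → a = ∂h/∂x = +0.004683
Back-substitute: b = ∂h/∂y = -0.005608.
Flow = −∇h = (-0.004683 east, +0.005608 north), which points northwest.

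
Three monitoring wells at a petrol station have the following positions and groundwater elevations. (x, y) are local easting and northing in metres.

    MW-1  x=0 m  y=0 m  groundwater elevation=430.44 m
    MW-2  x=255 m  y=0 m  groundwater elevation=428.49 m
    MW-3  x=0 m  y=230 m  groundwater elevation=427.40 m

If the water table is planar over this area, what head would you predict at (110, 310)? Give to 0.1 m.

∂h/∂x = (428.49 − 430.44) / (255 − 0) = -0.007647
∂h/∂y = (427.40 − 430.44) / (230 − 0) = -0.01322
h(110, 310) = 430.44 + (-0.007647)·(110) + (-0.01322)·(310) = 430.44 -0.841 -4.097 = 425.501 m.

425.5 m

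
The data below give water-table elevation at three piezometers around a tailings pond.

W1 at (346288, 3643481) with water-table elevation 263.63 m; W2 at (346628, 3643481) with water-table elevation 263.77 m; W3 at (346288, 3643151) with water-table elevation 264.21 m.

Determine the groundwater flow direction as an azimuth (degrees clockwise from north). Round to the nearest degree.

347°

∂h/∂x = (263.77 − 263.63) / (346628 − 346288) = +0.0004118
∂h/∂y = (264.21 − 263.63) / (3643151 − 3643481) = -0.001758
Flow direction (−∇h) has components (-0.0004118 E, +0.001758 N).
Azimuth = atan2(E, N) = atan2(-0.0004118, +0.001758) = 346.8° ≈ 347°.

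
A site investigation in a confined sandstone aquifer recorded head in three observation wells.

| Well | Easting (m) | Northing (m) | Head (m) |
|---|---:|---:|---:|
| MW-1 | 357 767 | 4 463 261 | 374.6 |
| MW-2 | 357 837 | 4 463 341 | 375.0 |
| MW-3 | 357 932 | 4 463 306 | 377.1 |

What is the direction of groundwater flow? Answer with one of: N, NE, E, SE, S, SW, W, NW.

Differences from MW-1: to MW-2 (Δx, Δy, Δh) = (70, 80, +0.4); to MW-3 = (165, 45, +2.5).
Determinant of the coordinate differences = 70·45 − 165·80 = -10050.
∂h/∂x = [(+0.4)·45 − (+2.5)·80] / -10050 = +0.01811
∂h/∂y = [70·(+2.5) − 165·(+0.4)] / -10050 = -0.01085
Flow = −∇h = (-0.01811 east, +0.01085 north), which points northwest.

NW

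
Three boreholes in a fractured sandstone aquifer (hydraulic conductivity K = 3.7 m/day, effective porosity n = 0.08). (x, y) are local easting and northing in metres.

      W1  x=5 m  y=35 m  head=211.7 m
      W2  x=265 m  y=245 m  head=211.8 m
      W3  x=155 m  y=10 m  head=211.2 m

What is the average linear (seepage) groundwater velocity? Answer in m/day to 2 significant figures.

Differences from W1: to W2 (Δx, Δy, Δh) = (260, 210, +0.1); to W3 = (150, -25, -0.5).
Determinant of the coordinate differences = 260·(-25) − 150·210 = -38000.
∂h/∂x = [(+0.1)·(-25) − (-0.5)·210] / -38000 = -0.002697
∂h/∂y = [260·(-0.5) − 150·(+0.1)] / -38000 = +0.003816
|∇h| = √(-0.002697² + 0.003816²) = 0.004673
Seepage velocity v = K·i/n = 3.7 × 0.004673 / 0.08 = 0.2161 m/day.

0.22 m/day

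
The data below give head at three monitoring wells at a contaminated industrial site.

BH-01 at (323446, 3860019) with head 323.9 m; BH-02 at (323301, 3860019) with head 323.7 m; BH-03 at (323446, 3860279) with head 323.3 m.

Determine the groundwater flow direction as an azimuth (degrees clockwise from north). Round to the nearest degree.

329°

∂h/∂x = (323.7 − 323.9) / (323301 − 323446) = +0.001379
∂h/∂y = (323.3 − 323.9) / (3860279 − 3860019) = -0.002308
Flow direction (−∇h) has components (-0.001379 E, +0.002308 N).
Azimuth = atan2(E, N) = atan2(-0.001379, +0.002308) = 329.1° ≈ 329°.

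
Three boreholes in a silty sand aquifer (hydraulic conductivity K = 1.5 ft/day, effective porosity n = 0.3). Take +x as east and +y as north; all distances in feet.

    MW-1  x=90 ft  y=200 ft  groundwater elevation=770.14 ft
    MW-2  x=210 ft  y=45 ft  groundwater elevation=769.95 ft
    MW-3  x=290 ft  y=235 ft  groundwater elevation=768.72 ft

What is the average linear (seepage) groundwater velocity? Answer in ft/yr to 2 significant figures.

Three-point gradient (reference MW-1): Δ to MW-2 = (120, -155, -0.19), Δ to MW-3 = (200, 35, -1.42).
∂h/∂x = -0.006442, ∂h/∂y = -0.003761 (det = 35200).
|∇h| = √(-0.006442² + -0.003761²) = 0.00746
Seepage velocity v = K·i/n = 1.5 × 0.00746 / 0.3 = 0.0373 ft/day = 13.62 ft/yr.

14 ft/yr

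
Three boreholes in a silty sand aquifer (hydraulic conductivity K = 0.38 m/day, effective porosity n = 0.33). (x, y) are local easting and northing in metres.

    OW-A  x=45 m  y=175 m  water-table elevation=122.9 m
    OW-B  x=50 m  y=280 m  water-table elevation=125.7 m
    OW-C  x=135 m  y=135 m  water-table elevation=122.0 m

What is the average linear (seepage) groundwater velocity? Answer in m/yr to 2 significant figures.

11 m/yr

With h = a·x + b·y + c and OW-A as origin, the differences give:
  5·a + 105·b = +2.8
  90·a + (-40)·b = -0.9
Eliminate b (×(-40) and ×105, subtract): -9650·a = -17.50 → a = ∂h/∂x = +0.001813
Back-substitute: b = ∂h/∂y = +0.02658.
|∇h| = √(0.001813² + 0.02658²) = 0.02664
Seepage velocity v = K·i/n = 0.38 × 0.02664 / 0.33 = 0.03068 m/day = 11.21 m/yr.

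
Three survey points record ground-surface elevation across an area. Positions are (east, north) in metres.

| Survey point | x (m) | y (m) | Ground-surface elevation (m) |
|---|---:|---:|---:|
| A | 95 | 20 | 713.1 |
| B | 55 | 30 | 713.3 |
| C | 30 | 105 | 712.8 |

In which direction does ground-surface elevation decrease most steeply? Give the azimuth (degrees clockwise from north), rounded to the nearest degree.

039°

Taking A as reference: B−A = (-40, 10, +0.2); C−A = (-65, 85, -0.3).
Solve a·Δx + b·Δy = Δz: det = (-40)·85 − (-65)·10 = -2750.
∂z/∂x = [(+0.2)·85 − (-0.3)·10] / -2750 = -0.007273
∂z/∂y = [(-40)·(-0.3) − (-65)·(+0.2)] / -2750 = -0.009091
Steepest decrease is along −∇f: components (+0.007273 E, +0.009091 N).
Azimuth = atan2(+0.007273, +0.009091) = 38.7° ≈ 039°.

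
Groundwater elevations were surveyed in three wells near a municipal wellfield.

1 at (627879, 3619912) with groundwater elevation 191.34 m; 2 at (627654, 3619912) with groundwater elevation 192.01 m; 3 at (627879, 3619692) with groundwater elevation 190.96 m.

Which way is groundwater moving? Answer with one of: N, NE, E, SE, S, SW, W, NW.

SE

∂h/∂x = (192.01 − 191.34) / (627654 − 627879) = -0.002978
∂h/∂y = (190.96 − 191.34) / (3619692 − 3619912) = +0.001727
Flow = −∇h = (+0.002978 east, -0.001727 north), which points southeast.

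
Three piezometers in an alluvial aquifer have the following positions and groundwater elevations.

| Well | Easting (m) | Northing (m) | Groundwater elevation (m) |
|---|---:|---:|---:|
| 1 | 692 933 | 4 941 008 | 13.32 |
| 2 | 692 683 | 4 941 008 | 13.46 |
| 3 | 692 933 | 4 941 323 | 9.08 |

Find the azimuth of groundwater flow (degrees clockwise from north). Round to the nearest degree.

002°

∂h/∂x = (13.46 − 13.32) / (692683 − 692933) = -0.0005600
∂h/∂y = (9.08 − 13.32) / (4941323 − 4941008) = -0.01346
Flow direction (−∇h) has components (+0.0005600 E, +0.01346 N).
Azimuth = atan2(E, N) = atan2(+0.0005600, +0.01346) = 2.4° ≈ 002°.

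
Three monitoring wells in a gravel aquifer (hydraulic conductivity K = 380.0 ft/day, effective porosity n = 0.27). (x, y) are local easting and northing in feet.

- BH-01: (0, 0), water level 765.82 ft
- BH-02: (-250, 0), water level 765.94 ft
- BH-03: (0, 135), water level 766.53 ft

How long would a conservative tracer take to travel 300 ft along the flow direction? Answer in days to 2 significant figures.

40 days

∂h/∂x = (765.94 − 765.82) / (-250 − 0) = -0.0004800
∂h/∂y = (766.53 − 765.82) / (135 − 0) = +0.005259
|∇h| = √(-0.0004800² + 0.005259²) = 0.005281
Seepage velocity v = K·i/n = 380.0 × 0.005281 / 0.27 = 7.433 ft/day.
t = 300 / 7.433 = 40.36 days.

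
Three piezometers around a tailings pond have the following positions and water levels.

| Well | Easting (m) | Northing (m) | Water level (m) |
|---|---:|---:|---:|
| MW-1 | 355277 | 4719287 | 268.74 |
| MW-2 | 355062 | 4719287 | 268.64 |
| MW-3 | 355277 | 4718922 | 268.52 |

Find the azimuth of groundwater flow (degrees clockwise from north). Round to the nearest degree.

∂h/∂x = (268.64 − 268.74) / (355062 − 355277) = +0.0004651
∂h/∂y = (268.52 − 268.74) / (4718922 − 4719287) = +0.0006027
Flow direction (−∇h) has components (-0.0004651 E, -0.0006027 N).
Azimuth = atan2(E, N) = atan2(-0.0004651, -0.0006027) = 217.7° ≈ 218°.

218°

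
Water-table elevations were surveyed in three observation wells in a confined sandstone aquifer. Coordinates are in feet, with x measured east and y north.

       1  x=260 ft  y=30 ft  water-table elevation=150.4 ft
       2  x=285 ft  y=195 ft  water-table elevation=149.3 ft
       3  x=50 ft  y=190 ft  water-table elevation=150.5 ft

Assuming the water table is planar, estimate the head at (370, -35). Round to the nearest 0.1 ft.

150.2 ft

Taking 1 as reference: 2−1 = (25, 165, -1.1); 3−1 = (-210, 160, +0.1).
Solve a·Δx + b·Δy = Δh: det = 25·160 − (-210)·165 = 38650.
∂h/∂x = [(-1.1)·160 − (+0.1)·165] / 38650 = -0.004981
∂h/∂y = [25·(+0.1) − (-210)·(-1.1)] / 38650 = -0.005912
h(370, -35) = 150.4 + (-0.004981)·(110) + (-0.005912)·(-65) = 150.4 -0.548 +0.384 = 150.236 ft.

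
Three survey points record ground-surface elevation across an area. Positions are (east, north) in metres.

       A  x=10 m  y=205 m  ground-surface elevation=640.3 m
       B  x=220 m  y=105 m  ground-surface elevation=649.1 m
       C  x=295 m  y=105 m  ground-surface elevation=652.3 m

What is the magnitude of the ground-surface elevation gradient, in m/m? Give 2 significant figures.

0.043 m/m

Taking A as reference: B−A = (210, -100, +8.8); C−A = (285, -100, +12.0).
Solve a·Δx + b·Δy = Δz: det = 210·(-100) − 285·(-100) = 7500.
∂z/∂x = [(+8.8)·(-100) − (+12.0)·(-100)] / 7500 = +0.04267
∂z/∂y = [210·(+12.0) − 285·(+8.8)] / 7500 = +0.001600
|∇f| = √(0.04267² + 0.001600²) = 0.0427 m/m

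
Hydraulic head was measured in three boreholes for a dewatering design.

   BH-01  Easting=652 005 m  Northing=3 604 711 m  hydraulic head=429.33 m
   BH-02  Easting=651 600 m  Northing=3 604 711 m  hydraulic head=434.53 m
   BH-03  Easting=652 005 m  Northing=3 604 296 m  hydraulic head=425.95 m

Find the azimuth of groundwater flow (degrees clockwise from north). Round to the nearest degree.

∂h/∂x = (434.53 − 429.33) / (651600 − 652005) = -0.01284
∂h/∂y = (425.95 − 429.33) / (3604296 − 3604711) = +0.008145
Flow direction (−∇h) has components (+0.01284 E, -0.008145 N).
Azimuth = atan2(E, N) = atan2(+0.01284, -0.008145) = 122.4° ≈ 122°.

122°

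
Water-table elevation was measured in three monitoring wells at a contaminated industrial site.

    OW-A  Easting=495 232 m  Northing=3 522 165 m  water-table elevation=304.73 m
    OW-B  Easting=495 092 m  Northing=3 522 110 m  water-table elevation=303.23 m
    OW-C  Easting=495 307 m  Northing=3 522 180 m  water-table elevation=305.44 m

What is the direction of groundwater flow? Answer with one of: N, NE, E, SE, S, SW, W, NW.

SW

Differences from OW-A: to OW-B (Δx, Δy, Δh) = (-140, -55, -1.50); to OW-C = (75, 15, +0.71).
Determinant of the coordinate differences = (-140)·15 − 75·(-55) = 2025.
∂h/∂x = [(-1.50)·15 − (+0.71)·(-55)] / 2025 = +0.008173
∂h/∂y = [(-140)·(+0.71) − 75·(-1.50)] / 2025 = +0.006469
Flow = −∇h = (-0.008173 east, -0.006469 north), which points southwest.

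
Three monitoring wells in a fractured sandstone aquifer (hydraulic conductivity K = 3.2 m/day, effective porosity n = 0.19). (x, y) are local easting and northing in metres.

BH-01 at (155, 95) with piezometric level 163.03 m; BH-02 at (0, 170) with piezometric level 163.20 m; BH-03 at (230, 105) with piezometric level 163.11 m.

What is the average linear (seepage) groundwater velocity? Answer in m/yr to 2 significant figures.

22 m/yr

Three-point gradient (reference BH-01): Δ to BH-02 = (-155, 75, +0.17), Δ to BH-03 = (75, 10, +0.08).
∂h/∂x = +0.0005993, ∂h/∂y = +0.003505 (det = -7175).
|∇h| = √(0.0005993² + 0.003505²) = 0.003556
Seepage velocity v = K·i/n = 3.2 × 0.003556 / 0.19 = 0.05989 m/day = 21.87 m/yr.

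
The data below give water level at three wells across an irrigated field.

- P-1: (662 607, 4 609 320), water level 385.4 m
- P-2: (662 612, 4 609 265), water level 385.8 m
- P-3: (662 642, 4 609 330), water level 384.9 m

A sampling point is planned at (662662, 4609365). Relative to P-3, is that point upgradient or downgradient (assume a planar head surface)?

Differences from P-1: to P-2 (Δx, Δy, Δh) = (5, -55, +0.4); to P-3 = (35, 10, -0.5).
Solve a·Δx + b·Δy = Δh: det = 5·10 − 35·(-55) = 1975.
∂h/∂x = [(+0.4)·10 − (-0.5)·(-55)] / 1975 = -0.01190
∂h/∂y = [5·(-0.5) − 35·(+0.4)] / 1975 = -0.008354
Head at (662662, 4609365) = 385.4 + (-0.01190)·(55) + (-0.008354)·(45) = 384.37 m.
That is lower than the 384.9 m at P-3, so the point is downgradient.

downgradient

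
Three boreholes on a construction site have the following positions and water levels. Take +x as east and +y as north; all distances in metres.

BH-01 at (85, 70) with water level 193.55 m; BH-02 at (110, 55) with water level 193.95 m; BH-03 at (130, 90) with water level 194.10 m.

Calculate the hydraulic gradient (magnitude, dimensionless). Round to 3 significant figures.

Taking BH-01 as reference: BH-02−BH-01 = (25, -15, +0.40); BH-03−BH-01 = (45, 20, +0.55).
Determinant of the coordinate differences = 25·20 − 45·(-15) = 1175.
∂h/∂x = [(+0.40)·20 − (+0.55)·(-15)] / 1175 = +0.01383
∂h/∂y = [25·(+0.55) − 45·(+0.40)] / 1175 = -0.003617
|∇h| = √(0.01383² + -0.003617²) = 0.0143

0.0143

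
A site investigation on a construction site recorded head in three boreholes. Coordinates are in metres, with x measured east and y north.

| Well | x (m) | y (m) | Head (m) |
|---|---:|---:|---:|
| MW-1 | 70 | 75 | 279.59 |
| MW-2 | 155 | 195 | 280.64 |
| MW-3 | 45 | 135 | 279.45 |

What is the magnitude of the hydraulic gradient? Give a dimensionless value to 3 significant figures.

Differences from MW-1: to MW-2 (Δx, Δy, Δh) = (85, 120, +1.05); to MW-3 = (-25, 60, -0.14).
Solve a·Δx + b·Δy = Δh: det = 85·60 − (-25)·120 = 8100.
∂h/∂x = [(+1.05)·60 − (-0.14)·120] / 8100 = +0.009852
∂h/∂y = [85·(-0.14) − (-25)·(+1.05)] / 8100 = +0.001772
|∇h| = √(0.009852² + 0.001772²) = 0.01001

0.0100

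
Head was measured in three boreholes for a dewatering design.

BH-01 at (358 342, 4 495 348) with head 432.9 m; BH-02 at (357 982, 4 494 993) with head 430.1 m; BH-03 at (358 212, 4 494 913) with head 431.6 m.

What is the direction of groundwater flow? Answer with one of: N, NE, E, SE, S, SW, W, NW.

With h = a·x + b·y + c and BH-01 as origin, the differences give:
  (-360)·a + (-355)·b = -2.8
  (-130)·a + (-435)·b = -1.3
Eliminate b (×(-435) and ×(-355), subtract): 110450·a = 756.50 → a = ∂h/∂x = +0.006849
Back-substitute: b = ∂h/∂y = +0.0009416.
Flow = −∇h = (-0.006849 east, -0.0009416 north), which points west.

W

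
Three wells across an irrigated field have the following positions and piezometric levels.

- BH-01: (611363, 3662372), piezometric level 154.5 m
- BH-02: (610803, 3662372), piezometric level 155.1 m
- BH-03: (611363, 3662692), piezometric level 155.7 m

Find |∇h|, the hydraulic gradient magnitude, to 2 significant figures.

0.0039

∂h/∂x = (155.1 − 154.5) / (610803 − 611363) = -0.001071
∂h/∂y = (155.7 − 154.5) / (3662692 − 3662372) = +0.003750
|∇h| = √(-0.001071² + 0.003750²) = 0.0039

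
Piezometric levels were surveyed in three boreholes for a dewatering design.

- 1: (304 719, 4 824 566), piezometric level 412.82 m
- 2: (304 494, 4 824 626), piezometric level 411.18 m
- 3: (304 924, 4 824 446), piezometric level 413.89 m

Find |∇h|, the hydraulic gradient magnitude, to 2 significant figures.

0.011

Differences from 1: to 2 (Δx, Δy, Δh) = (-225, 60, -1.64); to 3 = (205, -120, +1.07).
Solve a·Δx + b·Δy = Δh: det = (-225)·(-120) − 205·60 = 14700.
∂h/∂x = [(-1.64)·(-120) − (+1.07)·60] / 14700 = +0.009020
∂h/∂y = [(-225)·(+1.07) − 205·(-1.64)] / 14700 = +0.006493
|∇h| = √(0.009020² + 0.006493²) = 0.01111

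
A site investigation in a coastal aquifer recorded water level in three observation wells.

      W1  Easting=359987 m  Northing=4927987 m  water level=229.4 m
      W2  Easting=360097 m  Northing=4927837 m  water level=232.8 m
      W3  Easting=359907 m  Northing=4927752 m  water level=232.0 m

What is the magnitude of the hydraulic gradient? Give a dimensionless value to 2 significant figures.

Taking W1 as reference: W2−W1 = (110, -150, +3.4); W3−W1 = (-80, -235, +2.6).
Determinant of the coordinate differences = 110·(-235) − (-80)·(-150) = -37850.
∂h/∂x = [(+3.4)·(-235) − (+2.6)·(-150)] / -37850 = +0.01081
∂h/∂y = [110·(+2.6) − (-80)·(+3.4)] / -37850 = -0.01474
|∇h| = √(0.01081² + -0.01474²) = 0.01828

0.018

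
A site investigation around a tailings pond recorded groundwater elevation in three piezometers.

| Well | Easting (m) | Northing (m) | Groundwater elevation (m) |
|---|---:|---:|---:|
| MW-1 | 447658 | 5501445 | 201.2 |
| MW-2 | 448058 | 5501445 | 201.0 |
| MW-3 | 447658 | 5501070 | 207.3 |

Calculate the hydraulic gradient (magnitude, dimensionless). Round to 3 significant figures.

0.0163

∂h/∂x = (201.0 − 201.2) / (448058 − 447658) = -0.0005000
∂h/∂y = (207.3 − 201.2) / (5501070 − 5501445) = -0.01627
|∇h| = √(-0.0005000² + -0.01627²) = 0.01628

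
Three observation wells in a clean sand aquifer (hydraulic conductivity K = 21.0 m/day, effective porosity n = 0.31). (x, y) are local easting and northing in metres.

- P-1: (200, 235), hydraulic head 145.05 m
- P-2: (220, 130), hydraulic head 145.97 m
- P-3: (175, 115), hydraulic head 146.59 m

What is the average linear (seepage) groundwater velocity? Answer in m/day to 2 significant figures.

With h = a·x + b·y + c and P-1 as origin, the differences give:
  20·a + (-105)·b = +0.92
  (-25)·a + (-120)·b = +1.54
Eliminate b (×(-120) and ×(-105), subtract): -5025·a = 51.300 → a = ∂h/∂x = -0.01021
Back-substitute: b = ∂h/∂y = -0.01071.
|∇h| = √(-0.01021² + -0.01071²) = 0.0148
Seepage velocity v = K·i/n = 21.0 × 0.0148 / 0.31 = 1.003 m/day.

1.0 m/day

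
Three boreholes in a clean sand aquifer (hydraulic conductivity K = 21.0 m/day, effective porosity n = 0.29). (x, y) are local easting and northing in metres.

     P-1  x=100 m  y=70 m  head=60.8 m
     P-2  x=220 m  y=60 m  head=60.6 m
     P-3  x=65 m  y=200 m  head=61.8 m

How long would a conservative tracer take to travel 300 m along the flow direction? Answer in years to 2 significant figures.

1.5 years

Three-point gradient (reference P-1): Δ to P-2 = (120, -10, -0.2), Δ to P-3 = (-35, 130, +1.0).
∂h/∂x = -0.001049, ∂h/∂y = +0.007410 (det = 15250).
|∇h| = √(-0.001049² + 0.007410²) = 0.007484
Seepage velocity v = K·i/n = 21.0 × 0.007484 / 0.29 = 0.5419 m/day.
t = 300 / 0.5419 = 553.6 days = 1.52 years.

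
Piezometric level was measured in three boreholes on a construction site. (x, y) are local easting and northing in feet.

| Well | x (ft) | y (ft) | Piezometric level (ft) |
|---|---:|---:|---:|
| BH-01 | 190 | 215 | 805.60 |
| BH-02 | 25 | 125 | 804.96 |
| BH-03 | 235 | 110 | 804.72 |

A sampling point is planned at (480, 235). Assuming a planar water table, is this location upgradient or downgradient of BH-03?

Taking BH-01 as reference: BH-02−BH-01 = (-165, -90, -0.64); BH-03−BH-01 = (45, -105, -0.88).
Solve a·Δx + b·Δy = Δh: det = (-165)·(-105) − 45·(-90) = 21375.
∂h/∂x = [(-0.64)·(-105) − (-0.88)·(-90)] / 21375 = -0.0005614
∂h/∂y = [(-165)·(-0.88) − 45·(-0.64)] / 21375 = +0.008140
Head at (480, 235) = 805.60 + (-0.0005614)·(290) + (+0.008140)·(20) = 805.60 ft.
That is higher than the 804.72 ft at BH-03, so the point is upgradient.

upgradient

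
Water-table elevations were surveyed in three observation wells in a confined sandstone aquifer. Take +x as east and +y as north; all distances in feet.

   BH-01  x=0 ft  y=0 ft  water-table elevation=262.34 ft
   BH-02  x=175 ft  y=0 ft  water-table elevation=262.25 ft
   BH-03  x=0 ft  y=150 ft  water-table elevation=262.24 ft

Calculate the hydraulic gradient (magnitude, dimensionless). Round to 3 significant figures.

0.000842

∂h/∂x = (262.25 − 262.34) / (175 − 0) = -0.0005143
∂h/∂y = (262.24 − 262.34) / (150 − 0) = -0.0006667
|∇h| = √(-0.0005143² + -0.0006667²) = 0.000842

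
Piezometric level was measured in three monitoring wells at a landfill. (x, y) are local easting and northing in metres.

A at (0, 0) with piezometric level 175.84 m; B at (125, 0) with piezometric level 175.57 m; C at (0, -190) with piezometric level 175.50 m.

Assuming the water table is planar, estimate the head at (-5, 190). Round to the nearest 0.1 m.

176.2 m

∂h/∂x = (175.57 − 175.84) / (125 − 0) = -0.002160
∂h/∂y = (175.50 − 175.84) / (-190 − 0) = +0.001789
h(-5, 190) = 175.84 + (-0.002160)·(-5) + (+0.001789)·(190) = 175.84 +0.011 +0.340 = 176.191 m.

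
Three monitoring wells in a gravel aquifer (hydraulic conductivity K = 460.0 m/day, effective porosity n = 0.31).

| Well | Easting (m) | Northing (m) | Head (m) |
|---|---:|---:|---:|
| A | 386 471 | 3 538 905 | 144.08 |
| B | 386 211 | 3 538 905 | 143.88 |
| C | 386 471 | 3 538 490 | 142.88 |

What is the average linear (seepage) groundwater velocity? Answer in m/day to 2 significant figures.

∂h/∂x = (143.88 − 144.08) / (386211 − 386471) = +0.0007692
∂h/∂y = (142.88 − 144.08) / (3538490 − 3538905) = +0.002892
|∇h| = √(0.0007692² + 0.002892²) = 0.002993
Seepage velocity v = K·i/n = 460.0 × 0.002993 / 0.31 = 4.441 m/day.

4.4 m/day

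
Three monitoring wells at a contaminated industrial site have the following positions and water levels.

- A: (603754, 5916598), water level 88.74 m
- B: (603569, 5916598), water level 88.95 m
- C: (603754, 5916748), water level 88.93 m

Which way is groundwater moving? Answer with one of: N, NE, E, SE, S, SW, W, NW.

∂h/∂x = (88.95 − 88.74) / (603569 − 603754) = -0.001135
∂h/∂y = (88.93 − 88.74) / (5916748 − 5916598) = +0.001267
Flow = −∇h = (+0.001135 east, -0.001267 north), which points southeast.

SE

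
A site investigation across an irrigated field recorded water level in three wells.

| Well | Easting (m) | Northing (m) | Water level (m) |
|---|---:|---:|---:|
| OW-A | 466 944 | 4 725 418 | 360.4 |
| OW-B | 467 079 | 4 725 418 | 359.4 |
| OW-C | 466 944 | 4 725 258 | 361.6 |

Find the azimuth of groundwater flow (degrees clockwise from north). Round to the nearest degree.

045°

∂h/∂x = (359.4 − 360.4) / (467079 − 466944) = -0.007407
∂h/∂y = (361.6 − 360.4) / (4725258 − 4725418) = -0.007500
Flow direction (−∇h) has components (+0.007407 E, +0.007500 N).
Azimuth = atan2(E, N) = atan2(+0.007407, +0.007500) = 44.6° ≈ 045°.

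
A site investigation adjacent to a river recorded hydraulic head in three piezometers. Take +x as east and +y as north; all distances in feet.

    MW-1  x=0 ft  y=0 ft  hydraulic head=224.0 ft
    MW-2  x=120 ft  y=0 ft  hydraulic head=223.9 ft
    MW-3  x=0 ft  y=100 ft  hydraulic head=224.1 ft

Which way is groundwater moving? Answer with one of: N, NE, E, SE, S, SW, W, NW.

SE

∂h/∂x = (223.9 − 224.0) / (120 − 0) = -0.0008333
∂h/∂y = (224.1 − 224.0) / (100 − 0) = +0.0010000
Flow = −∇h = (+0.0008333 east, -0.0010000 north), which points southeast.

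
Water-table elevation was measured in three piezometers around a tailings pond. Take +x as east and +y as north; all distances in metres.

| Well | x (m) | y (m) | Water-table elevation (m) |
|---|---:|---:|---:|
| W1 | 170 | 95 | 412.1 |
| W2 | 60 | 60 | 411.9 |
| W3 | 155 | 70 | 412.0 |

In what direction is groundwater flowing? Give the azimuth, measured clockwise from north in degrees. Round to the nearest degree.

191°

Three-point gradient (reference W1): Δ to W2 = (-110, -35, -0.2), Δ to W3 = (-15, -25, -0.1).
∂h/∂x = +0.0006742, ∂h/∂y = +0.003596 (det = 2225).
Flow direction (−∇h) has components (-0.0006742 E, -0.003596 N).
Azimuth = atan2(E, N) = atan2(-0.0006742, -0.003596) = 190.6° ≈ 191°.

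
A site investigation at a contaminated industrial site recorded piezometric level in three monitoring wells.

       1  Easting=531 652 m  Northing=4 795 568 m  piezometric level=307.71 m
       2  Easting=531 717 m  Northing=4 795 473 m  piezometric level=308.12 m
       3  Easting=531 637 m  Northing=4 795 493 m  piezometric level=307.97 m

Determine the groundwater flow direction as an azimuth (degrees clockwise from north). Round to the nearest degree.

Differences from 1: to 2 (Δx, Δy, Δh) = (65, -95, +0.41); to 3 = (-15, -75, +0.26).
Solve a·Δx + b·Δy = Δh: det = 65·(-75) − (-15)·(-95) = -6300.
∂h/∂x = [(+0.41)·(-75) − (+0.26)·(-95)] / -6300 = +0.0009603
∂h/∂y = [65·(+0.26) − (-15)·(+0.41)] / -6300 = -0.003659
Flow direction (−∇h) has components (-0.0009603 E, +0.003659 N).
Azimuth = atan2(E, N) = atan2(-0.0009603, +0.003659) = 345.3° ≈ 345°.

345°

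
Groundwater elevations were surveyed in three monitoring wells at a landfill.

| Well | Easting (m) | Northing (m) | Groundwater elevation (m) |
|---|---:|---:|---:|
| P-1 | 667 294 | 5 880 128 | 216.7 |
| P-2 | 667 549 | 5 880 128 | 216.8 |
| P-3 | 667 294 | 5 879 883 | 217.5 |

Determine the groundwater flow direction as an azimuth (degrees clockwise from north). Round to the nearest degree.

∂h/∂x = (216.8 − 216.7) / (667549 − 667294) = +0.0003922
∂h/∂y = (217.5 − 216.7) / (5879883 − 5880128) = -0.003265
Flow direction (−∇h) has components (-0.0003922 E, +0.003265 N).
Azimuth = atan2(E, N) = atan2(-0.0003922, +0.003265) = 353.2° ≈ 353°.

353°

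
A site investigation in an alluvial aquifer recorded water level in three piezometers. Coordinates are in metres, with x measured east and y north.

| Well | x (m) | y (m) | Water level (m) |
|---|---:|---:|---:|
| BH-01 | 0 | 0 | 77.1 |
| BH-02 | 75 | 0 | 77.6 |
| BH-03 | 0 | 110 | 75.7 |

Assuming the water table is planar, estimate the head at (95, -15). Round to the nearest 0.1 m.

77.9 m

∂h/∂x = (77.6 − 77.1) / (75 − 0) = +0.006667
∂h/∂y = (75.7 − 77.1) / (110 − 0) = -0.01273
h(95, -15) = 77.1 + (+0.006667)·(95) + (-0.01273)·(-15) = 77.1 +0.633 +0.191 = 77.924 m.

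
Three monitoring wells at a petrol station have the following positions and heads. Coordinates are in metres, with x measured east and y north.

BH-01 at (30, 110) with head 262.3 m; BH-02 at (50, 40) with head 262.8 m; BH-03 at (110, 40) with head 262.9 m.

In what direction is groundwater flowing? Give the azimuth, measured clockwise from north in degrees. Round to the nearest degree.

346°

Three-point gradient (reference BH-01): Δ to BH-02 = (20, -70, +0.5), Δ to BH-03 = (80, -70, +0.6).
∂h/∂x = +0.001667, ∂h/∂y = -0.006667 (det = 4200).
Flow direction (−∇h) has components (-0.001667 E, +0.006667 N).
Azimuth = atan2(E, N) = atan2(-0.001667, +0.006667) = 346.0° ≈ 346°.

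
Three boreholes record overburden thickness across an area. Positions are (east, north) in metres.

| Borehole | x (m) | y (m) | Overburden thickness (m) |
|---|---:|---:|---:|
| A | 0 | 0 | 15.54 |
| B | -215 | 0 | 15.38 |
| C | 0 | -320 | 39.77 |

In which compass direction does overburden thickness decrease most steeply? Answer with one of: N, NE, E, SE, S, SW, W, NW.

N

∂d/∂x = (15.38 − 15.54) / (-215 − 0) = +0.0007442
∂d/∂y = (39.77 − 15.54) / (-320 − 0) = -0.07572
Steepest decrease is along −∇f = (-0.0007442 E, +0.07572 N) → north.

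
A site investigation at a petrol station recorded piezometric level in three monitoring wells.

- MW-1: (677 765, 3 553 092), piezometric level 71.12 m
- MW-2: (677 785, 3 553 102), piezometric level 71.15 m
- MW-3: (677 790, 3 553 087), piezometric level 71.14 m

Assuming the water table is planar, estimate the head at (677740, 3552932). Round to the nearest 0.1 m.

Taking MW-1 as reference: MW-2−MW-1 = (20, 10, +0.03); MW-3−MW-1 = (25, -5, +0.02).
Determinant of the coordinate differences = 20·(-5) − 25·10 = -350.
∂h/∂x = [(+0.03)·(-5) − (+0.02)·10] / -350 = +0.0010000
∂h/∂y = [20·(+0.02) − 25·(+0.03)] / -350 = +0.001000
h(677740, 3552932) = 71.12 + (+0.0010000)·(-25) + (+0.001000)·(-160) = 71.12 -0.025 -0.160 = 70.935 m.

70.9 m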